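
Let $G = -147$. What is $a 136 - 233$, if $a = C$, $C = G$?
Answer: $-20225$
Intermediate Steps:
$C = -147$
$a = -147$
$a 136 - 233 = \left(-147\right) 136 - 233 = -19992 - 233 = -20225$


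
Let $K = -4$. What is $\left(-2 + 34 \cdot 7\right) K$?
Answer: $-944$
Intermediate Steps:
$\left(-2 + 34 \cdot 7\right) K = \left(-2 + 34 \cdot 7\right) \left(-4\right) = \left(-2 + 238\right) \left(-4\right) = 236 \left(-4\right) = -944$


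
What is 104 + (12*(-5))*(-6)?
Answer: 464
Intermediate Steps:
104 + (12*(-5))*(-6) = 104 - 60*(-6) = 104 + 360 = 464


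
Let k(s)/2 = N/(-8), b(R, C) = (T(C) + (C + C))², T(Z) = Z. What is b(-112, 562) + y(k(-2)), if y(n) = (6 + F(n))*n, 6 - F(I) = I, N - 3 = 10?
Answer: 45480743/16 ≈ 2.8425e+6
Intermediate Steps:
N = 13 (N = 3 + 10 = 13)
F(I) = 6 - I
b(R, C) = 9*C² (b(R, C) = (C + (C + C))² = (C + 2*C)² = (3*C)² = 9*C²)
k(s) = -13/4 (k(s) = 2*(13/(-8)) = 2*(13*(-⅛)) = 2*(-13/8) = -13/4)
y(n) = n*(12 - n) (y(n) = (6 + (6 - n))*n = (12 - n)*n = n*(12 - n))
b(-112, 562) + y(k(-2)) = 9*562² - 13*(12 - 1*(-13/4))/4 = 9*315844 - 13*(12 + 13/4)/4 = 2842596 - 13/4*61/4 = 2842596 - 793/16 = 45480743/16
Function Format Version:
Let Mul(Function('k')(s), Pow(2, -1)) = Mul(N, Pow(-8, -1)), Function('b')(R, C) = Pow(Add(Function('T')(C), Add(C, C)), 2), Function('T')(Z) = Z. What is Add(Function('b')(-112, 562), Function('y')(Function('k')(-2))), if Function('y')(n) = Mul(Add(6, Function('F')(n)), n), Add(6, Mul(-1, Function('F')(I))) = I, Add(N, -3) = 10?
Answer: Rational(45480743, 16) ≈ 2.8425e+6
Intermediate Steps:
N = 13 (N = Add(3, 10) = 13)
Function('F')(I) = Add(6, Mul(-1, I))
Function('b')(R, C) = Mul(9, Pow(C, 2)) (Function('b')(R, C) = Pow(Add(C, Add(C, C)), 2) = Pow(Add(C, Mul(2, C)), 2) = Pow(Mul(3, C), 2) = Mul(9, Pow(C, 2)))
Function('k')(s) = Rational(-13, 4) (Function('k')(s) = Mul(2, Mul(13, Pow(-8, -1))) = Mul(2, Mul(13, Rational(-1, 8))) = Mul(2, Rational(-13, 8)) = Rational(-13, 4))
Function('y')(n) = Mul(n, Add(12, Mul(-1, n))) (Function('y')(n) = Mul(Add(6, Add(6, Mul(-1, n))), n) = Mul(Add(12, Mul(-1, n)), n) = Mul(n, Add(12, Mul(-1, n))))
Add(Function('b')(-112, 562), Function('y')(Function('k')(-2))) = Add(Mul(9, Pow(562, 2)), Mul(Rational(-13, 4), Add(12, Mul(-1, Rational(-13, 4))))) = Add(Mul(9, 315844), Mul(Rational(-13, 4), Add(12, Rational(13, 4)))) = Add(2842596, Mul(Rational(-13, 4), Rational(61, 4))) = Add(2842596, Rational(-793, 16)) = Rational(45480743, 16)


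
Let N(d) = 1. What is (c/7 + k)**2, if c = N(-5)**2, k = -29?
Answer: 40804/49 ≈ 832.73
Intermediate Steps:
c = 1 (c = 1**2 = 1)
(c/7 + k)**2 = (1/7 - 29)**2 = (-202/7)**2 = 40804/49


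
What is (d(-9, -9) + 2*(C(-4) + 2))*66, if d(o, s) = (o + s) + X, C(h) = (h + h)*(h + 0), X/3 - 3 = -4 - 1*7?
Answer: 1716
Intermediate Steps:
X = -24 (X = 9 + 3*(-4 - 1*7) = 9 + 3*(-4 - 7) = 9 + 3*(-11) = 9 - 33 = -24)
C(h) = 2*h**2 (C(h) = (2*h)*h = 2*h**2)
d(o, s) = -24 + o + s (d(o, s) = (o + s) - 24 = -24 + o + s)
(d(-9, -9) + 2*(C(-4) + 2))*66 = ((-24 - 9 - 9) + 2*(2*(-4)**2 + 2))*66 = (-42 + 2*(2*16 + 2))*66 = (-42 + 2*(32 + 2))*66 = (-42 + 2*34)*66 = (-42 + 68)*66 = 26*66 = 1716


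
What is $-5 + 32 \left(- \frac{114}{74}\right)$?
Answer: $- \frac{2009}{37} \approx -54.297$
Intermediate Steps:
$-5 + 32 \left(- \frac{114}{74}\right) = -5 + 32 \left(\left(-114\right) \frac{1}{74}\right) = -5 + 32 \left(- \frac{57}{37}\right) = -5 - \frac{1824}{37} = - \frac{2009}{37}$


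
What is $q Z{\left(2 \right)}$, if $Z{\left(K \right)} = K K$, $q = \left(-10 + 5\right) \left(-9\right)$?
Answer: $180$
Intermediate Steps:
$q = 45$ ($q = \left(-5\right) \left(-9\right) = 45$)
$Z{\left(K \right)} = K^{2}$
$q Z{\left(2 \right)} = 45 \cdot 2^{2} = 45 \cdot 4 = 180$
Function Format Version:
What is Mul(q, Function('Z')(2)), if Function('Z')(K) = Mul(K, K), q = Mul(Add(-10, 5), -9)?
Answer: 180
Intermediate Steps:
q = 45 (q = Mul(-5, -9) = 45)
Function('Z')(K) = Pow(K, 2)
Mul(q, Function('Z')(2)) = Mul(45, Pow(2, 2)) = Mul(45, 4) = 180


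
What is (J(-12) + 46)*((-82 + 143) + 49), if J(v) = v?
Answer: 3740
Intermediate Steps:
(J(-12) + 46)*((-82 + 143) + 49) = (-12 + 46)*((-82 + 143) + 49) = 34*(61 + 49) = 34*110 = 3740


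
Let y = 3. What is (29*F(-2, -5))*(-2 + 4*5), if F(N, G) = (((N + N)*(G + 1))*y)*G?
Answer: -125280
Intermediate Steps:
F(N, G) = 6*G*N*(1 + G) (F(N, G) = (((N + N)*(G + 1))*3)*G = (((2*N)*(1 + G))*3)*G = ((2*N*(1 + G))*3)*G = (6*N*(1 + G))*G = 6*G*N*(1 + G))
(29*F(-2, -5))*(-2 + 4*5) = (29*(6*(-5)*(-2)*(1 - 5)))*(-2 + 4*5) = (29*(6*(-5)*(-2)*(-4)))*(-2 + 20) = (29*(-240))*18 = -6960*18 = -125280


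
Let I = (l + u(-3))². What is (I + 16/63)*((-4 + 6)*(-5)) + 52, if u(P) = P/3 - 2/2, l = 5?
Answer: -2554/63 ≈ -40.540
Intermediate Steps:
u(P) = -1 + P/3 (u(P) = P*(⅓) - 2*½ = P/3 - 1 = -1 + P/3)
I = 9 (I = (5 + (-1 + (⅓)*(-3)))² = (5 + (-1 - 1))² = (5 - 2)² = 3² = 9)
(I + 16/63)*((-4 + 6)*(-5)) + 52 = (9 + 16/63)*((-4 + 6)*(-5)) + 52 = (9 + 16*(1/63))*(2*(-5)) + 52 = (9 + 16/63)*(-10) + 52 = (583/63)*(-10) + 52 = -5830/63 + 52 = -2554/63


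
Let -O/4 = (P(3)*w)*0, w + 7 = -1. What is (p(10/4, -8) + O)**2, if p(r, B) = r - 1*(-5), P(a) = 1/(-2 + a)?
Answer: 225/4 ≈ 56.250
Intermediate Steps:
w = -8 (w = -7 - 1 = -8)
p(r, B) = 5 + r (p(r, B) = r + 5 = 5 + r)
O = 0 (O = -4*-8/(-2 + 3)*0 = -4*-8/1*0 = -4*1*(-8)*0 = -(-32)*0 = -4*0 = 0)
(p(10/4, -8) + O)**2 = ((5 + 10/4) + 0)**2 = ((5 + 10*(1/4)) + 0)**2 = ((5 + 5/2) + 0)**2 = (15/2 + 0)**2 = (15/2)**2 = 225/4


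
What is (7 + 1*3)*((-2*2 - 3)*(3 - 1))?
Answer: -140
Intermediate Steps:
(7 + 1*3)*((-2*2 - 3)*(3 - 1)) = (7 + 3)*((-4 - 3)*2) = 10*(-7*2) = 10*(-14) = -140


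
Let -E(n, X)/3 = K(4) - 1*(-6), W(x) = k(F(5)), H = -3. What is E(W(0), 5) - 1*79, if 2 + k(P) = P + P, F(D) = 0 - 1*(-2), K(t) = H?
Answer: -88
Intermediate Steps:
K(t) = -3
F(D) = 2 (F(D) = 0 + 2 = 2)
k(P) = -2 + 2*P (k(P) = -2 + (P + P) = -2 + 2*P)
W(x) = 2 (W(x) = -2 + 2*2 = -2 + 4 = 2)
E(n, X) = -9 (E(n, X) = -3*(-3 - 1*(-6)) = -3*(-3 + 6) = -3*3 = -9)
E(W(0), 5) - 1*79 = -9 - 1*79 = -9 - 79 = -88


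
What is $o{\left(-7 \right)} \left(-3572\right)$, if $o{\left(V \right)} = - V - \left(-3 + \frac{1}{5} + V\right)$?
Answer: $- \frac{300048}{5} \approx -60010.0$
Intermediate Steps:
$o{\left(V \right)} = \frac{14}{5} - 2 V$ ($o{\left(V \right)} = - V - \left(-3 + \frac{1}{5} + V\right) = - V - \left(- \frac{14}{5} + V\right) = \frac{14}{5} - 2 V$)
$o{\left(-7 \right)} \left(-3572\right) = \left(\frac{14}{5} - -14\right) \left(-3572\right) = \left(\frac{14}{5} + 14\right) \left(-3572\right) = \frac{84}{5} \left(-3572\right) = - \frac{300048}{5}$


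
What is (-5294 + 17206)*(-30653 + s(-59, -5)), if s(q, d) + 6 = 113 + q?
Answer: -364566760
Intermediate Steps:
s(q, d) = 107 + q (s(q, d) = -6 + (113 + q) = 107 + q)
(-5294 + 17206)*(-30653 + s(-59, -5)) = (-5294 + 17206)*(-30653 + (107 - 59)) = 11912*(-30653 + 48) = 11912*(-30605) = -364566760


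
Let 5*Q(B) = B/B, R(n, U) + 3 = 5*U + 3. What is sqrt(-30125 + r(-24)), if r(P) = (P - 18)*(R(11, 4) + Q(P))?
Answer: I*sqrt(774335)/5 ≈ 175.99*I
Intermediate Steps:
R(n, U) = 5*U (R(n, U) = -3 + (5*U + 3) = -3 + (3 + 5*U) = 5*U)
Q(B) = 1/5 (Q(B) = (B/B)/5 = (1/5)*1 = 1/5)
r(P) = -1818/5 + 101*P/5 (r(P) = (P - 18)*(5*4 + 1/5) = (-18 + P)*(20 + 1/5) = (-18 + P)*(101/5) = -1818/5 + 101*P/5)
sqrt(-30125 + r(-24)) = sqrt(-30125 + (-1818/5 + (101/5)*(-24))) = sqrt(-30125 + (-1818/5 - 2424/5)) = sqrt(-30125 - 4242/5) = sqrt(-154867/5) = I*sqrt(774335)/5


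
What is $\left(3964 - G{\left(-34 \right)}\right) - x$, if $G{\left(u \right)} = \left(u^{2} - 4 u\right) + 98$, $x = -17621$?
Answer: $20195$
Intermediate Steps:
$G{\left(u \right)} = 98 + u^{2} - 4 u$
$\left(3964 - G{\left(-34 \right)}\right) - x = \left(3964 - \left(98 + \left(-34\right)^{2} - -136\right)\right) - -17621 = \left(3964 - \left(98 + 1156 + 136\right)\right) + 17621 = \left(3964 - 1390\right) + 17621 = 2574 + 17621 = 20195$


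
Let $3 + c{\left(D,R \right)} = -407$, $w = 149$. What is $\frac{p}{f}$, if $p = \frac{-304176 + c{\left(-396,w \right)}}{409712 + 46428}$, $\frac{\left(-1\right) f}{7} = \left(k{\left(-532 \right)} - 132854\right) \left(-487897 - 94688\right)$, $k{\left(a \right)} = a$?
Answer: $\frac{152293}{124061135019336900} \approx 1.2276 \cdot 10^{-12}$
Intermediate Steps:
$c{\left(D,R \right)} = -410$ ($c{\left(D,R \right)} = -3 - 407 = -410$)
$f = -543960779670$ ($f = - 7 \left(-532 - 132854\right) \left(-487897 - 94688\right) = - 7 \left(\left(-133386\right) \left(-582585\right)\right) = \left(-7\right) 77708682810 = -543960779670$)
$p = - \frac{152293}{228070}$ ($p = \frac{-304176 - 410}{409712 + 46428} = - \frac{304586}{456140} = \left(-304586\right) \frac{1}{456140} = - \frac{152293}{228070} \approx -0.66775$)
$\frac{p}{f} = - \frac{152293}{228070 \left(-543960779670\right)} = \left(- \frac{152293}{228070}\right) \left(- \frac{1}{543960779670}\right) = \frac{152293}{124061135019336900}$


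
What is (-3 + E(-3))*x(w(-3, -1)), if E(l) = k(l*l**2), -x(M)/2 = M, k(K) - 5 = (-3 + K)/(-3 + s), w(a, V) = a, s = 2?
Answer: 192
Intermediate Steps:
k(K) = 8 - K (k(K) = 5 + (-3 + K)/(-3 + 2) = 5 + (-3 + K)/(-1) = 5 - (-3 + K) = 5 + (3 - K) = 8 - K)
x(M) = -2*M
E(l) = 8 - l**3 (E(l) = 8 - l*l**2 = 8 - l**3)
(-3 + E(-3))*x(w(-3, -1)) = (-3 + (8 - 1*(-3)**3))*(-2*(-3)) = (-3 + (8 - 1*(-27)))*6 = (-3 + (8 + 27))*6 = (-3 + 35)*6 = 32*6 = 192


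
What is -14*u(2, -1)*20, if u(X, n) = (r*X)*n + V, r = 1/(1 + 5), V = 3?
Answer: -2240/3 ≈ -746.67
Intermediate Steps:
r = 1/6 ≈ 0.16667
u(X, n) = 3 + X*n/6 (u(X, n) = (X/6)*n + 3 = X*n/6 + 3 = 3 + X*n/6)
-14*u(2, -1)*20 = -14*(3 + (1/6)*2*(-1))*20 = -14*(3 - 1/3)*20 = -14*8/3*20 = -112/3*20 = -2240/3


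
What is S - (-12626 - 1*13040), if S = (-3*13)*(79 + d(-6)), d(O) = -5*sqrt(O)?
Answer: 22585 + 195*I*sqrt(6) ≈ 22585.0 + 477.65*I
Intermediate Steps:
S = -3081 + 195*I*sqrt(6) (S = (-3*13)*(79 - 5*I*sqrt(6)) = -39*(79 - 5*I*sqrt(6)) = -3081 + 195*I*sqrt(6) ≈ -3081.0 + 477.65*I)
S - (-12626 - 1*13040) = (-3081 + 195*I*sqrt(6)) - (-12626 - 1*13040) = (-3081 + 195*I*sqrt(6)) - (-12626 - 13040) = (-3081 + 195*I*sqrt(6)) - 1*(-25666) = (-3081 + 195*I*sqrt(6)) + 25666 = 22585 + 195*I*sqrt(6)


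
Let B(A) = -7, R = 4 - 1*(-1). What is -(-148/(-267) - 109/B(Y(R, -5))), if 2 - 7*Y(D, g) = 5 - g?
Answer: -30139/1869 ≈ -16.126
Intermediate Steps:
R = 5 (R = 4 + 1 = 5)
Y(D, g) = -3/7 + g/7 (Y(D, g) = 2/7 - (5 - g)/7 = 2/7 + (-5/7 + g/7) = -3/7 + g/7)
-(-148/(-267) - 109/B(Y(R, -5))) = -(-148/(-267) - 109/(-7)) = -(-148*(-1/267) - 109*(-⅐)) = -(148/267 + 109/7) = -1*30139/1869 = -30139/1869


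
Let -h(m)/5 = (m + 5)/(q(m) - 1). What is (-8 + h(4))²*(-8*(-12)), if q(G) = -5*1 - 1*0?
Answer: 24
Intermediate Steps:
q(G) = -5 (q(G) = -5 + 0 = -5)
h(m) = 25/6 + 5*m/6 (h(m) = -5*(m + 5)/(-5 - 1) = -5*(5 + m)/(-6) = -(-5)*(5 + m)/6 = -5*(-⅚ - m/6) = 25/6 + 5*m/6)
(-8 + h(4))²*(-8*(-12)) = (-8 + (25/6 + (⅚)*4))²*(-8*(-12)) = (-8 + (25/6 + 10/3))²*96 = (-8 + 15/2)²*96 = (-½)²*96 = (¼)*96 = 24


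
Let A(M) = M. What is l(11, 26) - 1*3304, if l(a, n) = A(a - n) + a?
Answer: -3308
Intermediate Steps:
l(a, n) = -n + 2*a (l(a, n) = (a - n) + a = -n + 2*a)
l(11, 26) - 1*3304 = (-1*26 + 2*11) - 1*3304 = (-26 + 22) - 3304 = -4 - 3304 = -3308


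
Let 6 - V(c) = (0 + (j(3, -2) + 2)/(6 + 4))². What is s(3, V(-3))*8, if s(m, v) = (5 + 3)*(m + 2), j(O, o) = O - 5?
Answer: 320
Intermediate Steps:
j(O, o) = -5 + O
V(c) = 6 (V(c) = 6 - (0 + ((-5 + 3) + 2)/(6 + 4))² = 6 - (0 + (-2 + 2)/10)² = 6 - (0 + 0*(⅒))² = 6 - (0 + 0)² = 6 - 1*0² = 6 - 1*0 = 6 + 0 = 6)
s(m, v) = 16 + 8*m (s(m, v) = 8*(2 + m) = 16 + 8*m)
s(3, V(-3))*8 = (16 + 8*3)*8 = (16 + 24)*8 = 40*8 = 320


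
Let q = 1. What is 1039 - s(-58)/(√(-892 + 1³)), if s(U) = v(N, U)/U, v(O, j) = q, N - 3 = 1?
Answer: 1039 - I*√11/5742 ≈ 1039.0 - 0.00057761*I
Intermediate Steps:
N = 4 (N = 3 + 1 = 4)
v(O, j) = 1
s(U) = 1/U
1039 - s(-58)/(√(-892 + 1³)) = 1039 - 1/((-58)*(√(-892 + 1³))) = 1039 - (-1)/(58*(√(-892 + 1))) = 1039 - (-1)/(58*(√(-891))) = 1039 - (-1)/(58*(9*I*√11)) = 1039 - (-1)*(-I*√11/99)/58 = 1039 - I*√11/5742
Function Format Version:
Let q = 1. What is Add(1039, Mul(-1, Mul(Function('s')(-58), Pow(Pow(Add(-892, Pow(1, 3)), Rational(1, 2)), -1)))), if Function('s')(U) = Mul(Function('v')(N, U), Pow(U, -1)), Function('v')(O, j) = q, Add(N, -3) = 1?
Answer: Add(1039, Mul(Rational(-1, 5742), I, Pow(11, Rational(1, 2)))) ≈ Add(1039.0, Mul(-0.00057761, I))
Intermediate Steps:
N = 4 (N = Add(3, 1) = 4)
Function('v')(O, j) = 1
Function('s')(U) = Pow(U, -1) (Function('s')(U) = Mul(1, Pow(U, -1)) = Pow(U, -1))
Add(1039, Mul(-1, Mul(Function('s')(-58), Pow(Pow(Add(-892, Pow(1, 3)), Rational(1, 2)), -1)))) = Add(1039, Mul(-1, Mul(Pow(-58, -1), Pow(Pow(Add(-892, Pow(1, 3)), Rational(1, 2)), -1)))) = Add(1039, Mul(-1, Mul(Rational(-1, 58), Pow(Pow(Add(-892, 1), Rational(1, 2)), -1)))) = Add(1039, Mul(-1, Mul(Rational(-1, 58), Pow(Pow(-891, Rational(1, 2)), -1)))) = Add(1039, Mul(-1, Mul(Rational(-1, 58), Pow(Mul(9, I, Pow(11, Rational(1, 2))), -1)))) = Add(1039, Mul(-1, Mul(Rational(-1, 58), Mul(Rational(-1, 99), I, Pow(11, Rational(1, 2)))))) = Add(1039, Mul(-1, Mul(Rational(1, 5742), I, Pow(11, Rational(1, 2))))) = Add(1039, Mul(Rational(-1, 5742), I, Pow(11, Rational(1, 2))))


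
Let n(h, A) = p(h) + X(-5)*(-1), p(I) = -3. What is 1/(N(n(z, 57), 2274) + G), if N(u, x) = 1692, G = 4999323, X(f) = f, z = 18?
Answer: 1/5001015 ≈ 1.9996e-7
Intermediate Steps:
n(h, A) = 2 (n(h, A) = -3 - 5*(-1) = -3 + 5 = 2)
1/(N(n(z, 57), 2274) + G) = 1/(1692 + 4999323) = 1/5001015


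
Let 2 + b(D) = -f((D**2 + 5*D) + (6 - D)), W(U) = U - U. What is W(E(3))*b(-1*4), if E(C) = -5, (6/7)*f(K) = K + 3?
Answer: 0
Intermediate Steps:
f(K) = 7/2 + 7*K/6 (f(K) = 7*(K + 3)/6 = 7*(3 + K)/6 = 7/2 + 7*K/6)
W(U) = 0
b(D) = -25/2 - 14*D/3 - 7*D**2/6 (b(D) = -2 - (7/2 + 7*((D**2 + 5*D) + (6 - D))/6) = -2 - (7/2 + 7*(6 + D**2 + 4*D)/6) = -2 - (7/2 + (7 + 7*D**2/6 + 14*D/3)) = -2 - (21/2 + 7*D**2/6 + 14*D/3) = -2 + (-21/2 - 14*D/3 - 7*D**2/6) = -25/2 - 14*D/3 - 7*D**2/6)
W(E(3))*b(-1*4) = 0*(-25/2 - (-14)*4/3 - 7*(-1*4)**2/6) = 0*(-25/2 - 14/3*(-4) - 7/6*(-4)**2) = 0*(-25/2 + 56/3 - 7/6*16) = 0*(-25/2 + 56/3 - 56/3) = 0*(-25/2) = 0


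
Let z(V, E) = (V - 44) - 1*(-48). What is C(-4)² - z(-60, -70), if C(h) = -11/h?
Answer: 1017/16 ≈ 63.563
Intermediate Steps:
z(V, E) = 4 + V (z(V, E) = (-44 + V) + 48 = 4 + V)
C(-4)² - z(-60, -70) = (-11/(-4))² - (4 - 60) = (-11*(-¼))² - 1*(-56) = (11/4)² + 56 = 121/16 + 56 = 1017/16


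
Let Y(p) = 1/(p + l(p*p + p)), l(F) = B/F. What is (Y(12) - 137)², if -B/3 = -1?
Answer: 7322738329/390625 ≈ 18746.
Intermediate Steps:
B = 3 (B = -3*(-1) = 3)
l(F) = 3/F
Y(p) = 1/(p + 3/(p + p²)) (Y(p) = 1/(p + 3/(p*p + p)) = 1/(p + 3/(p² + p)) = 1/(p + 3/(p + p²)))
(Y(12) - 137)² = (12*(1 + 12)/(3 + 12²*(1 + 12)) - 137)² = (12*13/(3 + 144*13) - 137)² = (12*13/(3 + 1872) - 137)² = (12*13/1875 - 137)² = (12*(1/1875)*13 - 137)² = (52/625 - 137)² = (-85573/625)² = 7322738329/390625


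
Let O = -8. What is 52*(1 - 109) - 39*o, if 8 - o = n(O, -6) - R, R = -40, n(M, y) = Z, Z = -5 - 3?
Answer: -4680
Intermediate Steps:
Z = -8
n(M, y) = -8
o = -24 (o = 8 - (-8 - 1*(-40)) = 8 - (-8 + 40) = 8 - 1*32 = 8 - 32 = -24)
52*(1 - 109) - 39*o = 52*(1 - 109) - 39*(-24) = 52*(-108) - 1*(-936) = -5616 + 936 = -4680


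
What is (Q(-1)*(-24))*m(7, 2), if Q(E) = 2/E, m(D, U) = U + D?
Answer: 432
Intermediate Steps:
m(D, U) = D + U
(Q(-1)*(-24))*m(7, 2) = ((2/(-1))*(-24))*(7 + 2) = ((2*(-1))*(-24))*9 = -2*(-24)*9 = 48*9 = 432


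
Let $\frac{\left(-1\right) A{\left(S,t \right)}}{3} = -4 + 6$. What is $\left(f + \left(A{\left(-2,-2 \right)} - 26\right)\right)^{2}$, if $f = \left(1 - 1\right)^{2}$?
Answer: $1024$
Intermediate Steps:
$A{\left(S,t \right)} = -6$ ($A{\left(S,t \right)} = - 3 \left(-4 + 6\right) = \left(-3\right) 2 = -6$)
$f = 0$ ($f = 0^{2} = 0$)
$\left(f + \left(A{\left(-2,-2 \right)} - 26\right)\right)^{2} = \left(0 - 32\right)^{2} = \left(-32\right)^{2} = 1024$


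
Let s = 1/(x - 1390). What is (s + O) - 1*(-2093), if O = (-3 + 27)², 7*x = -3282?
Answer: 34729021/13012 ≈ 2669.0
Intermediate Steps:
x = -3282/7 (x = (⅐)*(-3282) = -3282/7 ≈ -468.86)
s = -7/13012 (s = 1/(-3282/7 - 1390) = 1/(-13012/7) = -7/13012 ≈ -0.00053796)
O = 576 (O = 24² = 576)
(s + O) - 1*(-2093) = (-7/13012 + 576) - 1*(-2093) = 7494905/13012 + 2093 = 34729021/13012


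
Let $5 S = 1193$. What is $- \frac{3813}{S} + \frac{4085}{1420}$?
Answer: $- \frac{4439779}{338812} \approx -13.104$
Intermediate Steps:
$S = \frac{1193}{5}$ ($S = \frac{1}{5} \cdot 1193 = \frac{1193}{5} \approx 238.6$)
$- \frac{3813}{S} + \frac{4085}{1420} = - \frac{3813}{\frac{1193}{5}} + \frac{4085}{1420} = \left(-3813\right) \frac{5}{1193} + 4085 \cdot \frac{1}{1420} = - \frac{19065}{1193} + \frac{817}{284} = - \frac{4439779}{338812}$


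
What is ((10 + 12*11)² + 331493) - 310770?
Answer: 40887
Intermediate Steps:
((10 + 12*11)² + 331493) - 310770 = ((10 + 132)² + 331493) - 310770 = (142² + 331493) - 310770 = (20164 + 331493) - 310770 = 351657 - 310770 = 40887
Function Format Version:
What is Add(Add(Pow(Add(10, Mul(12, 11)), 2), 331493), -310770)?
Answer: 40887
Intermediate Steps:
Add(Add(Pow(Add(10, Mul(12, 11)), 2), 331493), -310770) = Add(Add(Pow(Add(10, 132), 2), 331493), -310770) = Add(Add(Pow(142, 2), 331493), -310770) = Add(Add(20164, 331493), -310770) = Add(351657, -310770) = 40887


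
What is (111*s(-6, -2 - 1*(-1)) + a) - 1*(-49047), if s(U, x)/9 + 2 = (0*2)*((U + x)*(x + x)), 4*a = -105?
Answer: 188091/4 ≈ 47023.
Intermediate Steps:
a = -105/4 (a = (¼)*(-105) = -105/4 ≈ -26.250)
s(U, x) = -18 (s(U, x) = -18 + 9*((0*2)*((U + x)*(x + x))) = -18 + 9*(0*((U + x)*(2*x))) = -18 + 9*(0*(2*x*(U + x))) = -18 + 9*0 = -18 + 0 = -18)
(111*s(-6, -2 - 1*(-1)) + a) - 1*(-49047) = (111*(-18) - 105/4) - 1*(-49047) = (-1998 - 105/4) + 49047 = -8097/4 + 49047 = 188091/4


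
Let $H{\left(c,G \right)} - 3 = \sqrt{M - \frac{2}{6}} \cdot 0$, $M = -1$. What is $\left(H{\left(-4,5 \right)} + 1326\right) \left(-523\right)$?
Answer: $-695067$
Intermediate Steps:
$H{\left(c,G \right)} = 3$ ($H{\left(c,G \right)} = 3 + \sqrt{-1 - \frac{2}{6}} \cdot 0 = 3 + \sqrt{-1 - \frac{1}{3}} \cdot 0 = 3 + \sqrt{- \frac{4}{3}} \cdot 0 = 3 + \frac{2 i \sqrt{3}}{3} \cdot 0 = 3 + 0 = 3$)
$\left(H{\left(-4,5 \right)} + 1326\right) \left(-523\right) = \left(3 + 1326\right) \left(-523\right) = 1329 \left(-523\right) = -695067$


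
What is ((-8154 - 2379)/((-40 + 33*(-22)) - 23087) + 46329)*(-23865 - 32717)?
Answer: -20842850496980/7951 ≈ -2.6214e+9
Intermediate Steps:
((-8154 - 2379)/((-40 + 33*(-22)) - 23087) + 46329)*(-23865 - 32717) = (-10533/((-40 - 726) - 23087) + 46329)*(-56582) = (-10533/(-766 - 23087) + 46329)*(-56582) = (-10533/(-23853) + 46329)*(-56582) = (-10533*(-1/23853) + 46329)*(-56582) = (3511/7951 + 46329)*(-56582) = (368365390/7951)*(-56582) = -20842850496980/7951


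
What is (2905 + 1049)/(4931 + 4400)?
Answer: 3954/9331 ≈ 0.42375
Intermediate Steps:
(2905 + 1049)/(4931 + 4400) = 3954/9331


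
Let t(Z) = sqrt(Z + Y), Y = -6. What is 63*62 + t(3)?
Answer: 3906 + I*sqrt(3) ≈ 3906.0 + 1.732*I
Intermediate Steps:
t(Z) = sqrt(-6 + Z) (t(Z) = sqrt(Z - 6) = sqrt(-6 + Z))
63*62 + t(3) = 63*62 + sqrt(-6 + 3) = 3906 + sqrt(-3) = 3906 + I*sqrt(3)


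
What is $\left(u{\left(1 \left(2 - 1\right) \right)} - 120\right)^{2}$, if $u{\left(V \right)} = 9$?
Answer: $12321$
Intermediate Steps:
$\left(u{\left(1 \left(2 - 1\right) \right)} - 120\right)^{2} = \left(9 - 120\right)^{2} = \left(-111\right)^{2} = 12321$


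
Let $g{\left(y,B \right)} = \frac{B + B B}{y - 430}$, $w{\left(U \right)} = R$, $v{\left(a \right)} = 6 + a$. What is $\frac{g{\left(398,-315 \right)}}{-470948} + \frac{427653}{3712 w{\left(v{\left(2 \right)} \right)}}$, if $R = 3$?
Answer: $\frac{16786395477}{437039744} \approx 38.409$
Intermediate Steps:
$w{\left(U \right)} = 3$
$g{\left(y,B \right)} = \frac{B + B^{2}}{-430 + y}$
$\frac{g{\left(398,-315 \right)}}{-470948} + \frac{427653}{3712 w{\left(v{\left(2 \right)} \right)}} = \frac{\left(-315\right) \frac{1}{-430 + 398} \left(1 - 315\right)}{-470948} + \frac{427653}{3712 \cdot 3} = \left(-315\right) \frac{1}{-32} \left(-314\right) \left(- \frac{1}{470948}\right) + \frac{427653}{11136} = \left(-315\right) \left(- \frac{1}{32}\right) \left(-314\right) \left(- \frac{1}{470948}\right) + 427653 \cdot \frac{1}{11136} = \left(- \frac{49455}{16}\right) \left(- \frac{1}{470948}\right) + \frac{142551}{3712} = \frac{49455}{7535168} + \frac{142551}{3712} = \frac{16786395477}{437039744}$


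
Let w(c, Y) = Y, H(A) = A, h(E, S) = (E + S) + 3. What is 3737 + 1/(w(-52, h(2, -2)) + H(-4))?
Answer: 3736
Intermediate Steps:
h(E, S) = 3 + E + S
3737 + 1/(w(-52, h(2, -2)) + H(-4)) = 3737 + 1/((3 + 2 - 2) - 4) = 3737 + 1/(3 - 4) = 3737 + 1/(-1) = 3737 - 1 = 3736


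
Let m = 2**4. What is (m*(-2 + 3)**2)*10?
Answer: 160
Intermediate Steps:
m = 16
(m*(-2 + 3)**2)*10 = (16*(-2 + 3)**2)*10 = (16*1**2)*10 = (16*1)*10 = 16*10 = 160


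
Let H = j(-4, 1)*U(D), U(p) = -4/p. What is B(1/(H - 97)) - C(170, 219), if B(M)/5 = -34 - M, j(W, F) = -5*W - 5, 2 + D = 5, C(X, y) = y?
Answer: -45508/117 ≈ -388.96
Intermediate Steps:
D = 3 (D = -2 + 5 = 3)
j(W, F) = -5 - 5*W
H = -20 (H = (-5 - 5*(-4))*(-4/3) = (-5 + 20)*(-4*1/3) = 15*(-4/3) = -20)
B(M) = -170 - 5*M (B(M) = 5*(-34 - M) = -170 - 5*M)
B(1/(H - 97)) - C(170, 219) = (-170 - 5/(-20 - 97)) - 1*219 = (-170 - 5/(-117)) - 219 = (-170 - 5*(-1/117)) - 219 = (-170 + 5/117) - 219 = -19885/117 - 219 = -45508/117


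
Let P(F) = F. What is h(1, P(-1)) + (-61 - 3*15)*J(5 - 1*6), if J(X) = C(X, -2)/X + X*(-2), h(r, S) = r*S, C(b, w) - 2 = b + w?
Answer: -319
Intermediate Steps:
C(b, w) = 2 + b + w (C(b, w) = 2 + (b + w) = 2 + b + w)
h(r, S) = S*r
J(X) = 1 - 2*X (J(X) = (2 + X - 2)/X + X*(-2) = X/X - 2*X = 1 - 2*X)
h(1, P(-1)) + (-61 - 3*15)*J(5 - 1*6) = -1*1 + (-61 - 3*15)*(1 - 2*(5 - 1*6)) = -1 + (-61 - 1*45)*(1 - 2*(5 - 6)) = -1 + (-61 - 45)*(1 - 2*(-1)) = -1 - 106*(1 + 2) = -1 - 106*3 = -1 - 318 = -319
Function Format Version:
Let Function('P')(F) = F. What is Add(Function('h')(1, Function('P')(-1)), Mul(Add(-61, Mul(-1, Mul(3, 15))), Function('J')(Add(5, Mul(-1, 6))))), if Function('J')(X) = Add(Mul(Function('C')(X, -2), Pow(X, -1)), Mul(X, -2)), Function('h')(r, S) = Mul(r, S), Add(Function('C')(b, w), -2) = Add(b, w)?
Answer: -319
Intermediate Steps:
Function('C')(b, w) = Add(2, b, w) (Function('C')(b, w) = Add(2, Add(b, w)) = Add(2, b, w))
Function('h')(r, S) = Mul(S, r)
Function('J')(X) = Add(1, Mul(-2, X)) (Function('J')(X) = Add(Mul(Add(2, X, -2), Pow(X, -1)), Mul(X, -2)) = Add(Mul(X, Pow(X, -1)), Mul(-2, X)) = Add(1, Mul(-2, X)))
Add(Function('h')(1, Function('P')(-1)), Mul(Add(-61, Mul(-1, Mul(3, 15))), Function('J')(Add(5, Mul(-1, 6))))) = Add(Mul(-1, 1), Mul(Add(-61, Mul(-1, Mul(3, 15))), Add(1, Mul(-2, Add(5, Mul(-1, 6)))))) = Add(-1, Mul(Add(-61, Mul(-1, 45)), Add(1, Mul(-2, Add(5, -6))))) = Add(-1, Mul(Add(-61, -45), Add(1, Mul(-2, -1)))) = Add(-1, Mul(-106, Add(1, 2))) = Add(-1, Mul(-106, 3)) = Add(-1, -318) = -319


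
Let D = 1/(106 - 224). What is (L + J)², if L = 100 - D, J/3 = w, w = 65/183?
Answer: 529301355961/51811204 ≈ 10216.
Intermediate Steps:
D = -1/118 (D = 1/(-118) = -1/118 ≈ -0.0084746)
w = 65/183 (w = 65*(1/183) = 65/183 ≈ 0.35519)
J = 65/61 (J = 3*(65/183) = 65/61 ≈ 1.0656)
L = 11801/118 (L = 100 - 1*(-1/118) = 100 + 1/118 = 11801/118 ≈ 100.01)
(L + J)² = (11801/118 + 65/61)² = (727531/7198)² = 529301355961/51811204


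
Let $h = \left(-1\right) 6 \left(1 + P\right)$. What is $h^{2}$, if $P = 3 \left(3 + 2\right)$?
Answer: $9216$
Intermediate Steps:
$P = 15$ ($P = 3 \cdot 5 = 15$)
$h = -96$ ($h = \left(-1\right) 6 \left(1 + 15\right) = \left(-6\right) 16 = -96$)
$h^{2} = \left(-96\right)^{2} = 9216$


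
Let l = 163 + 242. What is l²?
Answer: 164025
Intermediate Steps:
l = 405
l² = 405² = 164025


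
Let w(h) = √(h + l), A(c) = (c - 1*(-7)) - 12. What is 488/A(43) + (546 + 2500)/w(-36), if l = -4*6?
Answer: 244/19 - 1523*I*√15/15 ≈ 12.842 - 393.24*I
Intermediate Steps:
A(c) = -5 + c (A(c) = (c + 7) - 12 = (7 + c) - 12 = -5 + c)
l = -24
w(h) = √(-24 + h) (w(h) = √(h - 24) = √(-24 + h))
488/A(43) + (546 + 2500)/w(-36) = 488/(-5 + 43) + (546 + 2500)/(√(-24 - 36)) = 488/38 + 3046/(√(-60)) = 488*(1/38) + 3046/((2*I*√15)) = 244/19 + 3046*(-I*√15/30) = 244/19 - 1523*I*√15/15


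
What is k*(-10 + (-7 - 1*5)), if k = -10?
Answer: 220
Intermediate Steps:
k*(-10 + (-7 - 1*5)) = -10*(-10 + (-7 - 1*5)) = -10*(-10 + (-7 - 5)) = -10*(-10 - 12) = -10*(-22) = 220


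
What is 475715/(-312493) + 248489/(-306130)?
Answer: -223281706027/95663482090 ≈ -2.3340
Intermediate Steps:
475715/(-312493) + 248489/(-306130) = 475715*(-1/312493) + 248489*(-1/306130) = -475715/312493 - 248489/306130 = -223281706027/95663482090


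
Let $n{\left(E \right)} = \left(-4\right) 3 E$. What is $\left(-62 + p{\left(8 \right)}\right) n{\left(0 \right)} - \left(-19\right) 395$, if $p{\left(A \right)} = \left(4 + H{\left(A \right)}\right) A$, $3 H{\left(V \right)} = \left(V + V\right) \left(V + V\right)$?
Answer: $7505$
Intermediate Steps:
$H{\left(V \right)} = \frac{4 V^{2}}{3}$ ($H{\left(V \right)} = \frac{\left(V + V\right) \left(V + V\right)}{3} = \frac{2 V 2 V}{3} = \frac{4 V^{2}}{3}$)
$n{\left(E \right)} = - 12 E$
$p{\left(A \right)} = A \left(4 + \frac{4 A^{2}}{3}\right)$ ($p{\left(A \right)} = \left(4 + \frac{4 A^{2}}{3}\right) A = A \left(4 + \frac{4 A^{2}}{3}\right)$)
$\left(-62 + p{\left(8 \right)}\right) n{\left(0 \right)} - \left(-19\right) 395 = \left(-62 + \frac{4}{3} \cdot 8 \left(3 + 8^{2}\right)\right) \left(\left(-12\right) 0\right) - \left(-19\right) 395 = \left(-62 + \frac{4}{3} \cdot 8 \left(3 + 64\right)\right) 0 - -7505 = \left(-62 + \frac{4}{3} \cdot 8 \cdot 67\right) 0 + 7505 = \left(-62 + \frac{2144}{3}\right) 0 + 7505 = \frac{1958}{3} \cdot 0 + 7505 = 0 + 7505 = 7505$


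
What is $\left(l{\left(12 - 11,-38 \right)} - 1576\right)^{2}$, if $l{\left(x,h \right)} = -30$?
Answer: $2579236$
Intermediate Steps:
$\left(l{\left(12 - 11,-38 \right)} - 1576\right)^{2} = \left(-30 - 1576\right)^{2} = \left(-1606\right)^{2} = 2579236$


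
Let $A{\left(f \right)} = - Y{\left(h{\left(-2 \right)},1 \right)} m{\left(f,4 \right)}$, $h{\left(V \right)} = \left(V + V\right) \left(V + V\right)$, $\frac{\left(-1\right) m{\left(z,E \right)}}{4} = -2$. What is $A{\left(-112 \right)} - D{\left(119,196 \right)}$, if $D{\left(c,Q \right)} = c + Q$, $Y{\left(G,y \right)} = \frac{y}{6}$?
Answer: $- \frac{949}{3} \approx -316.33$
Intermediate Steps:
$m{\left(z,E \right)} = 8$ ($m{\left(z,E \right)} = \left(-4\right) \left(-2\right) = 8$)
$h{\left(V \right)} = 4 V^{2}$ ($h{\left(V \right)} = 2 V 2 V = 4 V^{2}$)
$Y{\left(G,y \right)} = \frac{y}{6}$ ($Y{\left(G,y \right)} = y \frac{1}{6} = \frac{y}{6}$)
$A{\left(f \right)} = - \frac{4}{3}$ ($A{\left(f \right)} = - \frac{1}{6} \cdot 8 = \left(-1\right) \frac{1}{6} \cdot 8 = \left(- \frac{1}{6}\right) 8 = - \frac{4}{3}$)
$D{\left(c,Q \right)} = Q + c$
$A{\left(-112 \right)} - D{\left(119,196 \right)} = - \frac{4}{3} - \left(196 + 119\right) = - \frac{4}{3} - 315 = - \frac{949}{3}$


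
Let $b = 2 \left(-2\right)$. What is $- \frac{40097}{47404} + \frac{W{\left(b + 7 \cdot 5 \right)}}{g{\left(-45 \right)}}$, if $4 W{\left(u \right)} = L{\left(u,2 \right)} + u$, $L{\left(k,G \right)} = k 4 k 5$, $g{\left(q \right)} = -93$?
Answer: $- \frac{1246627}{23702} \approx -52.596$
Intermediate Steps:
$L{\left(k,G \right)} = 20 k^{2}$ ($L{\left(k,G \right)} = 4 k k 5 = 4 k^{2} \cdot 5 = 20 k^{2}$)
$b = -4$
$W{\left(u \right)} = 5 u^{2} + \frac{u}{4}$ ($W{\left(u \right)} = \frac{20 u^{2} + u}{4} = \frac{u + 20 u^{2}}{4} = 5 u^{2} + \frac{u}{4}$)
$- \frac{40097}{47404} + \frac{W{\left(b + 7 \cdot 5 \right)}}{g{\left(-45 \right)}} = - \frac{40097}{47404} + \frac{\frac{1}{4} \left(-4 + 7 \cdot 5\right) \left(1 + 20 \left(-4 + 7 \cdot 5\right)\right)}{-93} = \left(-40097\right) \frac{1}{47404} + \frac{\left(-4 + 35\right) \left(1 + 20 \left(-4 + 35\right)\right)}{4} \left(- \frac{1}{93}\right) = - \frac{40097}{47404} + \frac{1}{4} \cdot 31 \left(1 + 20 \cdot 31\right) \left(- \frac{1}{93}\right) = - \frac{40097}{47404} + \frac{1}{4} \cdot 31 \left(1 + 620\right) \left(- \frac{1}{93}\right) = - \frac{40097}{47404} + \frac{1}{4} \cdot 31 \cdot 621 \left(- \frac{1}{93}\right) = - \frac{40097}{47404} + \frac{19251}{4} \left(- \frac{1}{93}\right) = - \frac{40097}{47404} - \frac{207}{4} = - \frac{1246627}{23702}$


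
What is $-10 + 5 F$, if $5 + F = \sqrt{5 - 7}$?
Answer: $-35 + 5 i \sqrt{2} \approx -35.0 + 7.0711 i$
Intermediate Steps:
$F = -5 + i \sqrt{2}$ ($F = -5 + \sqrt{5 - 7} = -5 + \sqrt{-2} = -5 + i \sqrt{2} \approx -5.0 + 1.4142 i$)
$-10 + 5 F = -10 + 5 \left(-5 + i \sqrt{2}\right) = -10 - \left(25 - 5 i \sqrt{2}\right) = -35 + 5 i \sqrt{2}$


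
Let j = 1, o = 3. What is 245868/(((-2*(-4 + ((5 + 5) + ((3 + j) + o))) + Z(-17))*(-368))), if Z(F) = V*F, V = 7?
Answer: 61467/13340 ≈ 4.6077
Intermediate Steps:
Z(F) = 7*F
245868/(((-2*(-4 + ((5 + 5) + ((3 + j) + o))) + Z(-17))*(-368))) = 245868/(((-2*(-4 + ((5 + 5) + ((3 + 1) + 3))) + 7*(-17))*(-368))) = 245868/(((-2*(-4 + (10 + (4 + 3))) - 119)*(-368))) = 245868/(((-2*(-4 + (10 + 7)) - 119)*(-368))) = 245868/(((-2*(-4 + 17) - 119)*(-368))) = 245868/(((-2*13 - 119)*(-368))) = 245868/(((-26 - 119)*(-368))) = 245868/((-145*(-368))) = 245868/53360 = 245868*(1/53360) = 61467/13340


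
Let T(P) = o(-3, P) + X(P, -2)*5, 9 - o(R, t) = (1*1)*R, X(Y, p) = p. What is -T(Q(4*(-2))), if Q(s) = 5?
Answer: -2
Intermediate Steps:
o(R, t) = 9 - R (o(R, t) = 9 - 1*1*R = 9 - R)
T(P) = 2 (T(P) = (9 - 1*(-3)) - 2*5 = (9 + 3) - 10 = 12 - 10 = 2)
-T(Q(4*(-2))) = -1*2 = -2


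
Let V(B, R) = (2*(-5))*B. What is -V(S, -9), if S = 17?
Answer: 170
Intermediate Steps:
V(B, R) = -10*B
-V(S, -9) = -(-10)*17 = -1*(-170) = 170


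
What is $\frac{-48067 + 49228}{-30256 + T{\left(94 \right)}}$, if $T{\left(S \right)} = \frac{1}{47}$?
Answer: $- \frac{54567}{1422031} \approx -0.038373$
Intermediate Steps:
$T{\left(S \right)} = \frac{1}{47}$
$\frac{-48067 + 49228}{-30256 + T{\left(94 \right)}} = \frac{-48067 + 49228}{-30256 + \frac{1}{47}} = \frac{1161}{- \frac{1422031}{47}} = 1161 \left(- \frac{47}{1422031}\right) = - \frac{54567}{1422031}$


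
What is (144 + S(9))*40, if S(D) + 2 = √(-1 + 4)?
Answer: 5680 + 40*√3 ≈ 5749.3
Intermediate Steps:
S(D) = -2 + √3 (S(D) = -2 + √(-1 + 4) = -2 + √3)
(144 + S(9))*40 = (144 + (-2 + √3))*40 = (142 + √3)*40 = 5680 + 40*√3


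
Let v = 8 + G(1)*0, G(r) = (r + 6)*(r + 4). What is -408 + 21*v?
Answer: -240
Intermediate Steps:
G(r) = (4 + r)*(6 + r) (G(r) = (6 + r)*(4 + r) = (4 + r)*(6 + r))
v = 8 (v = 8 + (24 + 1² + 10*1)*0 = 8 + (24 + 1 + 10)*0 = 8 + 35*0 = 8 + 0 = 8)
-408 + 21*v = -408 + 21*8 = -408 + 168 = -240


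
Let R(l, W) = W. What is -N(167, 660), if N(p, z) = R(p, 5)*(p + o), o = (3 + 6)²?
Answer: -1240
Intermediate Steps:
o = 81 (o = 9² = 81)
N(p, z) = 405 + 5*p (N(p, z) = 5*(p + 81) = 5*(81 + p) = 405 + 5*p)
-N(167, 660) = -(405 + 5*167) = -(405 + 835) = -1*1240 = -1240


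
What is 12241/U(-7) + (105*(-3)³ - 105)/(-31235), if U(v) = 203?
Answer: 76588891/1268141 ≈ 60.395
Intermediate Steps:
12241/U(-7) + (105*(-3)³ - 105)/(-31235) = 12241/203 + (105*(-3)³ - 105)/(-31235) = 12241*(1/203) + (105*(-27) - 105)*(-1/31235) = 12241/203 + (-2835 - 105)*(-1/31235) = 12241/203 - 2940*(-1/31235) = 12241/203 + 588/6247 = 76588891/1268141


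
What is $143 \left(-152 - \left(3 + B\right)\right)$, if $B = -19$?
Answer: $-19448$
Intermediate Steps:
$143 \left(-152 - \left(3 + B\right)\right) = 143 \left(-152 - -16\right) = 143 \left(-152 + \left(-3 + 19\right)\right) = 143 \left(-152 + 16\right) = 143 \left(-136\right) = -19448$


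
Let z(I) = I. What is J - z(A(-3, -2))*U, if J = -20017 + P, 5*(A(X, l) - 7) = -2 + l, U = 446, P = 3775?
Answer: -95036/5 ≈ -19007.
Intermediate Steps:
A(X, l) = 33/5 + l/5 (A(X, l) = 7 + (-2 + l)/5 = 7 + (-2/5 + l/5) = 33/5 + l/5)
J = -16242 (J = -20017 + 3775 = -16242)
J - z(A(-3, -2))*U = -16242 - (33/5 + (1/5)*(-2))*446 = -16242 - (33/5 - 2/5)*446 = -16242 - 31*446/5 = -16242 - 1*13826/5 = -16242 - 13826/5 = -95036/5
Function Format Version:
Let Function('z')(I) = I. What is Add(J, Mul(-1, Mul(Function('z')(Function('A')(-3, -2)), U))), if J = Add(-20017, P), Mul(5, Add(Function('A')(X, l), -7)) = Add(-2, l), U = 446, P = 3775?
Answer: Rational(-95036, 5) ≈ -19007.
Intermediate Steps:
Function('A')(X, l) = Add(Rational(33, 5), Mul(Rational(1, 5), l)) (Function('A')(X, l) = Add(7, Mul(Rational(1, 5), Add(-2, l))) = Add(7, Add(Rational(-2, 5), Mul(Rational(1, 5), l))) = Add(Rational(33, 5), Mul(Rational(1, 5), l)))
J = -16242 (J = Add(-20017, 3775) = -16242)
Add(J, Mul(-1, Mul(Function('z')(Function('A')(-3, -2)), U))) = Add(-16242, Mul(-1, Mul(Add(Rational(33, 5), Mul(Rational(1, 5), -2)), 446))) = Add(-16242, Mul(-1, Mul(Add(Rational(33, 5), Rational(-2, 5)), 446))) = Add(-16242, Mul(-1, Mul(Rational(31, 5), 446))) = Add(-16242, Mul(-1, Rational(13826, 5))) = Add(-16242, Rational(-13826, 5)) = Rational(-95036, 5)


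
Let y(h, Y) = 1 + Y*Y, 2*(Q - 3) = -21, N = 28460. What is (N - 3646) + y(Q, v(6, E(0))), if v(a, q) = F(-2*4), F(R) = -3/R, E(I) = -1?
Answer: 1588169/64 ≈ 24815.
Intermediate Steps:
Q = -15/2 (Q = 3 + (½)*(-21) = 3 - 21/2 = -15/2 ≈ -7.5000)
v(a, q) = 3/8 (v(a, q) = -3/((-2*4)) = -3/(-8) = -3*(-⅛) = 3/8)
y(h, Y) = 1 + Y²
(N - 3646) + y(Q, v(6, E(0))) = (28460 - 3646) + (1 + (3/8)²) = 24814 + (1 + 9/64) = 24814 + 73/64 = 1588169/64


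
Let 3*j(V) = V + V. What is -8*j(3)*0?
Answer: 0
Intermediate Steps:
j(V) = 2*V/3 (j(V) = (V + V)/3 = (2*V)/3 = 2*V/3)
-8*j(3)*0 = -16*3/3*0 = -8*2*0 = -16*0 = 0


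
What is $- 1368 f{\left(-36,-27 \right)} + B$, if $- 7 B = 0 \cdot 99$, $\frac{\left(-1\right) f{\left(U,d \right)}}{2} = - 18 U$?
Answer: $1772928$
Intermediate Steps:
$f{\left(U,d \right)} = 36 U$ ($f{\left(U,d \right)} = - 2 \left(- 18 U\right) = 36 U$)
$B = 0$ ($B = - \frac{0 \cdot 99}{7} = \left(- \frac{1}{7}\right) 0 = 0$)
$- 1368 f{\left(-36,-27 \right)} + B = - 1368 \cdot 36 \left(-36\right) + 0 = \left(-1368\right) \left(-1296\right) + 0 = 1772928 + 0 = 1772928$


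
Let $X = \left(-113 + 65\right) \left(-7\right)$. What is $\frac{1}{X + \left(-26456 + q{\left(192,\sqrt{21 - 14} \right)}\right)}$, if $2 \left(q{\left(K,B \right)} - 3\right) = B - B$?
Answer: $- \frac{1}{26117} \approx -3.8289 \cdot 10^{-5}$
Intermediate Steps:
$q{\left(K,B \right)} = 3$ ($q{\left(K,B \right)} = 3 + \frac{B - B}{2} = 3 + \frac{1}{2} \cdot 0 = 3 + 0 = 3$)
$X = 336$ ($X = \left(-48\right) \left(-7\right) = 336$)
$\frac{1}{X + \left(-26456 + q{\left(192,\sqrt{21 - 14} \right)}\right)} = \frac{1}{336 + \left(-26456 + 3\right)} = \frac{1}{336 - 26453} = \frac{1}{-26117} = - \frac{1}{26117}$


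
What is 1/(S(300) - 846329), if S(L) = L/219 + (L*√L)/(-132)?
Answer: -545719672861/461857636452394069 + 14654750*√3/461857636452394069 ≈ -1.1815e-6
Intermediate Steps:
S(L) = -L^(3/2)/132 + L/219 (S(L) = L*(1/219) + L^(3/2)*(-1/132) = L/219 - L^(3/2)/132 = -L^(3/2)/132 + L/219)
1/(S(300) - 846329) = 1/((-250*√3/11 + (1/219)*300) - 846329) = 1/((-250*√3/11 + 100/73) - 846329) = 1/((100/73 - 250*√3/11) - 846329) = 1/(-61781917/73 - 250*√3/11)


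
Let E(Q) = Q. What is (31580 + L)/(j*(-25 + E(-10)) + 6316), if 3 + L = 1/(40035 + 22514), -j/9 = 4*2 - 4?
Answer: 987554887/236935612 ≈ 4.1680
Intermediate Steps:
j = -36 (j = -9*(4*2 - 4) = -9*(8 - 4) = -9*4 = -36)
L = -187646/62549 (L = -3 + 1/(40035 + 22514) = -3 + 1/62549 = -187646/62549 ≈ -3.0000)
(31580 + L)/(j*(-25 + E(-10)) + 6316) = (31580 - 187646/62549)/(-36*(-25 - 10) + 6316) = 1975109774/(62549*(-36*(-35) + 6316)) = 1975109774/(62549*(1260 + 6316)) = (1975109774/62549)/7576 = (1975109774/62549)*(1/7576) = 987554887/236935612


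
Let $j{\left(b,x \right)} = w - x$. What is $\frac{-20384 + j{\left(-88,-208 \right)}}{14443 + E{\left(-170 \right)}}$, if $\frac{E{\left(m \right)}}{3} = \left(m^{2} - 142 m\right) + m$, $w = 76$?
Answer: $- \frac{20100}{173053} \approx -0.11615$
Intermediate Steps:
$E{\left(m \right)} = - 423 m + 3 m^{2}$ ($E{\left(m \right)} = 3 \left(\left(m^{2} - 142 m\right) + m\right) = 3 \left(m^{2} - 141 m\right) = - 423 m + 3 m^{2}$)
$j{\left(b,x \right)} = 76 - x$
$\frac{-20384 + j{\left(-88,-208 \right)}}{14443 + E{\left(-170 \right)}} = \frac{-20384 + \left(76 - -208\right)}{14443 + 3 \left(-170\right) \left(-141 - 170\right)} = \frac{-20384 + \left(76 + 208\right)}{14443 + 3 \left(-170\right) \left(-311\right)} = \frac{-20384 + 284}{14443 + 158610} = - \frac{20100}{173053}$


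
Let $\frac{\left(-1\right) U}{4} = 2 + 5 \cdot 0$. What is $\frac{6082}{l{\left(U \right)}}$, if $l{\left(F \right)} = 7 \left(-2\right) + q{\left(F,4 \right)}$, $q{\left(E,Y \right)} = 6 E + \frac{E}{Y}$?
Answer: $- \frac{3041}{32} \approx -95.031$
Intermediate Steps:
$U = -8$ ($U = - 4 \left(2 + 5 \cdot 0\right) = - 4 \left(2 + 0\right) = \left(-4\right) 2 = -8$)
$l{\left(F \right)} = -14 + \frac{25 F}{4}$ ($l{\left(F \right)} = 7 \left(-2\right) + \left(6 F + \frac{F}{4}\right) = -14 + \left(6 F + F \frac{1}{4}\right) = -14 + \left(6 F + \frac{F}{4}\right) = -14 + \frac{25 F}{4}$)
$\frac{6082}{l{\left(U \right)}} = \frac{6082}{-14 + \frac{25}{4} \left(-8\right)} = \frac{6082}{-14 - 50} = \frac{6082}{-64} = 6082 \left(- \frac{1}{64}\right) = - \frac{3041}{32}$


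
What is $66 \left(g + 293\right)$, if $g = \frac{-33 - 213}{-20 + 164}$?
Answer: $\frac{76901}{4} \approx 19225.0$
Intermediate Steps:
$g = - \frac{41}{24}$ ($g = - \frac{246}{144} = \left(-246\right) \frac{1}{144} = - \frac{41}{24} \approx -1.7083$)
$66 \left(g + 293\right) = 66 \left(- \frac{41}{24} + 293\right) = 66 \cdot \frac{6991}{24} = \frac{76901}{4}$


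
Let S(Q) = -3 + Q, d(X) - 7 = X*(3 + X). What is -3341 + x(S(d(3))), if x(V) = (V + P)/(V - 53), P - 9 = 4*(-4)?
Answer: -103586/31 ≈ -3341.5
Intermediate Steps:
d(X) = 7 + X*(3 + X)
P = -7 (P = 9 + 4*(-4) = 9 - 16 = -7)
x(V) = (-7 + V)/(-53 + V) (x(V) = (V - 7)/(V - 53) = (-7 + V)/(-53 + V))
-3341 + x(S(d(3))) = -3341 + (-7 + (-3 + (7 + 3**2 + 3*3)))/(-53 + (-3 + (7 + 3**2 + 3*3))) = -3341 + (-7 + (-3 + (7 + 9 + 9)))/(-53 + (-3 + (7 + 9 + 9))) = -3341 + (-7 + (-3 + 25))/(-53 + (-3 + 25)) = -3341 + (-7 + 22)/(-53 + 22) = -3341 + 15/(-31) = -3341 - 1/31*15 = -3341 - 15/31 = -103586/31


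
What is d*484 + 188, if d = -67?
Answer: -32240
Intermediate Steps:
d*484 + 188 = -67*484 + 188 = -32428 + 188 = -32240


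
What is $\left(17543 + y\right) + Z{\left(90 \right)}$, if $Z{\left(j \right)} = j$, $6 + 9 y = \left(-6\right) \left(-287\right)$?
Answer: $\frac{53471}{3} \approx 17824.0$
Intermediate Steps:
$y = \frac{572}{3}$ ($y = - \frac{2}{3} + \frac{\left(-6\right) \left(-287\right)}{9} = - \frac{2}{3} + \frac{1}{9} \cdot 1722 = - \frac{2}{3} + \frac{574}{3} = \frac{572}{3} \approx 190.67$)
$\left(17543 + y\right) + Z{\left(90 \right)} = \left(17543 + \frac{572}{3}\right) + 90 = \frac{53201}{3} + 90 = \frac{53471}{3}$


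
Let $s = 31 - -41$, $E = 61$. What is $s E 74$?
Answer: $325008$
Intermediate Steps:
$s = 72$ ($s = 31 + 41 = 72$)
$s E 74 = 72 \cdot 61 \cdot 74 = 4392 \cdot 74 = 325008$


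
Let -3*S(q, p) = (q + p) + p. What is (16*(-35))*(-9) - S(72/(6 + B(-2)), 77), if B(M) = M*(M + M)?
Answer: 106954/21 ≈ 5093.0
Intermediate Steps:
B(M) = 2*M**2 (B(M) = M*(2*M) = 2*M**2)
S(q, p) = -2*p/3 - q/3 (S(q, p) = -((q + p) + p)/3 = -((p + q) + p)/3 = -(q + 2*p)/3 = -2*p/3 - q/3)
(16*(-35))*(-9) - S(72/(6 + B(-2)), 77) = (16*(-35))*(-9) - (-2/3*77 - 72/(3*(6 + 2*(-2)**2))) = -560*(-9) - (-154/3 - 72/(3*(6 + 2*4))) = 5040 - (-154/3 - 72/(3*(6 + 8))) = 5040 - (-154/3 - 72/(3*14)) = 5040 - (-154/3 - 72/42) = 5040 - (-154/3 - 1/3*36/7) = 5040 - (-154/3 - 12/7) = 5040 - 1*(-1114/21) = 5040 + 1114/21 = 106954/21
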